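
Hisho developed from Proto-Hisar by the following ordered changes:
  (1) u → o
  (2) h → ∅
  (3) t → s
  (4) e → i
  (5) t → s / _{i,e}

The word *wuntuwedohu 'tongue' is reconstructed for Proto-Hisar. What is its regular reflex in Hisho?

Hisho: *wuntuwedohu
  wuntuwedohu → wontowedoho   [vowel merger]
  wontowedoho → wontowedoo   [h-loss]
  wontowedoo → wonsowedoo   [unconditioned shift]
  wonsowedoo → wonsowidoo   [vowel merger]
  wonsowidoo (rule 5 does not apply)
  giving Hisho wonsowidoo.

wonsowidoo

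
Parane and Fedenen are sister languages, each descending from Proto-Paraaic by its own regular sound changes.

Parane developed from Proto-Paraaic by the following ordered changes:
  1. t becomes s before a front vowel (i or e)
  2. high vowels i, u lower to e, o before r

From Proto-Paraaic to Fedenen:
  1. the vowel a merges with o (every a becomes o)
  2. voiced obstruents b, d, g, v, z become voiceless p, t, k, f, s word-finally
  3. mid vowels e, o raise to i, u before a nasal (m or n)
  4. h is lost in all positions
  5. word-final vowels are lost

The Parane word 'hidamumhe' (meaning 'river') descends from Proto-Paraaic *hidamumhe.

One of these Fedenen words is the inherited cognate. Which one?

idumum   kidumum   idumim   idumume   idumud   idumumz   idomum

Fedenen: *hidamumhe > hidomumhe > hidumumhe > idumume > idumum  (by vowel merger, pre-nasal raising, h-loss, apocope)

idumum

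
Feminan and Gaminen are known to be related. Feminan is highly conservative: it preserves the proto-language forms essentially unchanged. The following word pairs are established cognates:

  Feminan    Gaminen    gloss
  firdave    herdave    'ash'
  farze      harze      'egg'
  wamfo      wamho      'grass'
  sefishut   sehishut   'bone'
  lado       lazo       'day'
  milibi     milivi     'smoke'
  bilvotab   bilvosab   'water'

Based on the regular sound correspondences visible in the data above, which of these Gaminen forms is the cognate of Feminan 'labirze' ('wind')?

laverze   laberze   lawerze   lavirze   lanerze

milibi ~ milivi — Feminan b corresponds to Gaminen v between vowels (before a front vowel).
firdave ~ herdave — Feminan i corresponds to Gaminen e after a consonant, before r.
Applying these to Feminan 'labirze':
  labirze → lavirze   (b→v between vowels (before a front vowel))
  lavirze → laverze   (i→e after a consonant, before r)
So the Gaminen cognate is 'laverze'.

laverze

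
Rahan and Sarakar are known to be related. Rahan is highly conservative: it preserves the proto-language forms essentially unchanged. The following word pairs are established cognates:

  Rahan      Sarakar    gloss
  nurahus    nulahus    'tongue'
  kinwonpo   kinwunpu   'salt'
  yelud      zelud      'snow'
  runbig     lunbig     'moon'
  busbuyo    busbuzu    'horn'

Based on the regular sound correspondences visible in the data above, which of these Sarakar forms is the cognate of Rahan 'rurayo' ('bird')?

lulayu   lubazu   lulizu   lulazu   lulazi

lulazu

runbig ~ lunbig — Rahan r corresponds to Sarakar l word-initially before a back vowel.
nurahus ~ nulahus — Rahan r corresponds to Sarakar l between vowels (before a back vowel).
busbuyo ~ busbuzu — Rahan y corresponds to Sarakar z between vowels (before a back vowel).
kinwonpo ~ kinwunpu, busbuyo ~ busbuzu — Rahan o corresponds to Sarakar u word-finally.
Applying these to Rahan 'rurayo':
  rurayo → lurayo   (r→l word-initially before a back vowel)
  lurayo → lulayo   (r→l between vowels (before a back vowel))
  lulayo → lulazo   (y→z between vowels (before a back vowel))
  lulazo → lulazu   (o→u word-finally)
So the Sarakar cognate is 'lulazu'.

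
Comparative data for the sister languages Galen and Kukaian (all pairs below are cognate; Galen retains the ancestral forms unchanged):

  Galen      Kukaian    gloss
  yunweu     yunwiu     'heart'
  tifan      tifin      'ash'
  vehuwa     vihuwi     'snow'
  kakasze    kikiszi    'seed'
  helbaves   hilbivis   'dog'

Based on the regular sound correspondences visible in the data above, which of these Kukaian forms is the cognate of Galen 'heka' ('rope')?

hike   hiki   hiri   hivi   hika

vehuwa ~ vihuwi, helbaves ~ hilbivis — Galen e corresponds to Kukaian i after a consonant, before a consonant other than r, m, n, p, b, f, v.
vehuwa ~ vihuwi — Galen a corresponds to Kukaian i word-finally.
Applying these to Galen 'heka':
  heka → hika   (e→i after a consonant, before a consonant other than r, m, n, p, b, f, v)
  hika → hiki   (a→i word-finally)
So the Kukaian cognate is 'hiki'.

hiki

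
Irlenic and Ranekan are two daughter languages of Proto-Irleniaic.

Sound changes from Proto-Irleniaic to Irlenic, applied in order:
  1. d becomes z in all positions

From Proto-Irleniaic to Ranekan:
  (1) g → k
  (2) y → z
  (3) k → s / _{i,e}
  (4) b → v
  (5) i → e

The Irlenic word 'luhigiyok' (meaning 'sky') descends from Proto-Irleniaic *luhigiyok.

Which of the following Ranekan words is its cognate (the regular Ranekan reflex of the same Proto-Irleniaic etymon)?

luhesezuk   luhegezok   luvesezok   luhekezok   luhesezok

Ranekan: *luhigiyok > luhikiyok > luhikizok > luhisizok > luhesezok  (by unconditioned shift, unconditioned shift, palatalisation, vowel merger)
The other candidates each miss or misapply at least one Ranekan change.

luhesezok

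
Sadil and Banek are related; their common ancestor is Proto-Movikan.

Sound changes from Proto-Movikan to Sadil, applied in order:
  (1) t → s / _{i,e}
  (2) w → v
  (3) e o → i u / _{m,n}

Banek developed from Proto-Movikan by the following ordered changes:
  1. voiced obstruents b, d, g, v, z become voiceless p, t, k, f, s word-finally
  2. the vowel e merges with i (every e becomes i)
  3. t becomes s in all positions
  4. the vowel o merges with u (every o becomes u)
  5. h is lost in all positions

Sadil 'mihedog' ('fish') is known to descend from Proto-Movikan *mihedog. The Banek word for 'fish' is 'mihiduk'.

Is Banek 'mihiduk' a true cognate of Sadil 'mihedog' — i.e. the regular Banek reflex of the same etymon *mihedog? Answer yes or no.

Derive the expected Banek reflex of *mihedog:
Banek: start from *mihedog.
  rule 1 (final devoicing): mihedog → mihedok
  rule 2 (vowel merger): mihedok → mihidok
  rule 3: no change — mihidok
  rule 4 (vowel merger): mihidok → mihiduk
  rule 5 (h-loss): mihiduk → miiduk
  ⇒ Banek miiduk
The regular Banek reflex would be 'miiduk', but the attested form is 'mihiduk'. The correspondence is irregular, so they are not cognates (the Banek form has a different source).

no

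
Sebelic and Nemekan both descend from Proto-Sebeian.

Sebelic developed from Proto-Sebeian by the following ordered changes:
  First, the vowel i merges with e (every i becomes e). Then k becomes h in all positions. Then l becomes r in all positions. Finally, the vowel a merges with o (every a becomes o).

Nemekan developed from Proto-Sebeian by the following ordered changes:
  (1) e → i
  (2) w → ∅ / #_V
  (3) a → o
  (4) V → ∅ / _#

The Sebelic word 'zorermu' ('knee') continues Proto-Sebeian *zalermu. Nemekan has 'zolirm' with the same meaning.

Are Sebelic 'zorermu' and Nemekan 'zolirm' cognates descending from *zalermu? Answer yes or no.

Derive the expected Nemekan reflex of *zalermu:
Nemekan: start from *zalermu.
  rule 1 (vowel merger): zalermu → zalirmu
  rule 2: no change — zalirmu
  rule 3 (vowel merger): zalirmu → zolirmu
  rule 4 (apocope): zolirmu → zolirm
  ⇒ Nemekan zolirm
Nemekan 'zolirm' matches the regular reflex exactly, so the pair is cognate.

yes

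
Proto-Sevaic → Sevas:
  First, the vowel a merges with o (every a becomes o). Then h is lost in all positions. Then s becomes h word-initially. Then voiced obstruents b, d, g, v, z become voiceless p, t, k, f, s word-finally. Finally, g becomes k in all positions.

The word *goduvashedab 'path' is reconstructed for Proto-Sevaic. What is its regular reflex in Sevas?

koduvosedop

Sevas: start from *goduvashedab.
  rule 1 (vowel merger): goduvashedab → goduvoshedob
  rule 2 (h-loss): goduvoshedob → goduvosedob
  rule 3: no change — goduvosedob
  rule 4 (final devoicing): goduvosedob → goduvosedop
  rule 5 (unconditioned shift): goduvosedop → koduvosedop
  ⇒ Sevas koduvosedop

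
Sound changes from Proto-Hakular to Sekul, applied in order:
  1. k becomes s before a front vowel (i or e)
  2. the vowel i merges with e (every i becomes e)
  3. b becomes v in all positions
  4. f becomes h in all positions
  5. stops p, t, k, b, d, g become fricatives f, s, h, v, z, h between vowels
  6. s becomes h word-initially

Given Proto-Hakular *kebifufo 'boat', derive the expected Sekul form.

Sekul: *kebifufo > sebifufo > sebefufo > sevefufo > sevehuho > hevehuho  (by palatalisation, vowel merger, unconditioned shift, unconditioned shift, debuccalisation)

hevehuho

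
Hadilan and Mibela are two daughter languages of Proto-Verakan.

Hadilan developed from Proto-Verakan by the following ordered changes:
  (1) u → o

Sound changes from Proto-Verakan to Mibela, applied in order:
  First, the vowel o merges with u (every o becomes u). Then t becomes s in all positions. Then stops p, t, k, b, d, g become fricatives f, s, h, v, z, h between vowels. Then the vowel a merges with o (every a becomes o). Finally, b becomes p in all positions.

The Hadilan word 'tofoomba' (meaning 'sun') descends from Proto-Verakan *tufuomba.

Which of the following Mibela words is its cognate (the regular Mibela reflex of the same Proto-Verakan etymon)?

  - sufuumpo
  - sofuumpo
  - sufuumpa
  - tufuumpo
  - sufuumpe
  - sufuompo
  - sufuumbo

Mibela: start from *tufuomba.
  rule 1 (vowel merger): tufuomba → tufuumba
  rule 2 (unconditioned shift): tufuumba → sufuumba
  rule 3: no change — sufuumba
  rule 4 (vowel merger): sufuumba → sufuumbo
  rule 5 (unconditioned shift): sufuumbo → sufuumpo
  ⇒ Mibela sufuumpo
Only 'sufuumpo' matches the regular Mibela development of *tufuomba.

sufuumpo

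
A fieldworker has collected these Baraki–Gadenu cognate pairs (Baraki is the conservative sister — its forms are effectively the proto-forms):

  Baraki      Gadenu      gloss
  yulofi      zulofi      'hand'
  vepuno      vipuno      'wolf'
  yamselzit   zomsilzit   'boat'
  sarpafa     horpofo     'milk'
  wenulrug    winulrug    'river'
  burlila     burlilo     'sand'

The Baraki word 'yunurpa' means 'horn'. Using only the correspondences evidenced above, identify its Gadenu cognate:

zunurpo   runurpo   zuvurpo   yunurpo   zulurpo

zunurpo

yulofi ~ zulofi — Baraki y corresponds to Gadenu z word-initially before a back vowel.
sarpafa ~ horpofo, burlila ~ burlilo — Baraki a corresponds to Gadenu o word-finally.
Applying these to Baraki 'yunurpa':
  yunurpa → zunurpa   (y→z word-initially before a back vowel)
  zunurpa → zunurpo   (a→o word-finally)
So the Gadenu cognate is 'zunurpo'.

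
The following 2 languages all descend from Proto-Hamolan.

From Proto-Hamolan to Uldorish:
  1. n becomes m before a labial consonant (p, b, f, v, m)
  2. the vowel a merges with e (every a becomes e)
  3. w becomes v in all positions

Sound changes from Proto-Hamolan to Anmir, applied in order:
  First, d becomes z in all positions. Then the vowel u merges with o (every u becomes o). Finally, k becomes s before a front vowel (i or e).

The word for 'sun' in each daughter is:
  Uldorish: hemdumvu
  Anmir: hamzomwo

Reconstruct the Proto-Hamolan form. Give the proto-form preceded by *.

Position 5: Uldorish has u, Anmir has o. Uldorish preserves u here (none of its changes turn any other segment into u), so the proto-segment is *u.
Position 2: Uldorish has e, Anmir has a. Anmir preserves a here (none of its changes turn any other segment into a), so the proto-segment is *a.
Verify the candidate proto-form against each daughter:
Uldorish: *hamdumwu
  hamdumwu (rule 1 does not apply)
  hamdumwu → hemdumwu   [vowel merger]
  hemdumwu → hemdumvu   [unconditioned shift]
  giving Uldorish hemdumvu.
Anmir: start from *hamdumwu.
  rule 1 (unconditioned shift): hamdumwu → hamzumwu
  rule 2 (vowel merger): hamzumwu → hamzomwo
  rule 3: no change — hamzomwo
  ⇒ Anmir hamzomwo
*hamdumwu is the unique common source.

*hamdumwu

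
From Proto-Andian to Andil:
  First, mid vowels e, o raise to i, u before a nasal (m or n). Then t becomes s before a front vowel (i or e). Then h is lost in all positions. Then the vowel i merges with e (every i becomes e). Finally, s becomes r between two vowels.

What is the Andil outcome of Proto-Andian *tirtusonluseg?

Andil: *tirtusonluseg
  tirtusonluseg → tirtusunluseg   [pre-nasal raising]
  tirtusunluseg → sirtusunluseg   [palatalisation]
  sirtusunluseg (rule 3 does not apply)
  sirtusunluseg → sertusunluseg   [vowel merger]
  sertusunluseg → serturunlureg   [rhotacism]
  giving Andil serturunlureg.

serturunlureg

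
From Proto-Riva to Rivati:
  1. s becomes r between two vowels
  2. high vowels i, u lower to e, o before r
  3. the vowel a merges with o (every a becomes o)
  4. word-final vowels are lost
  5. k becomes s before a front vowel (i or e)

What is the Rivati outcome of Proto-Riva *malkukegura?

molkusegor

Rivati: start from *malkukegura.
  rule 1: no change — malkukegura
  rule 2 (pre-rhotic lowering): malkukegura → malkukegora
  rule 3 (vowel merger): malkukegora → molkukegoro
  rule 4 (apocope): molkukegoro → molkukegor
  rule 5 (palatalisation): molkukegor → molkusegor
  ⇒ Rivati molkusegor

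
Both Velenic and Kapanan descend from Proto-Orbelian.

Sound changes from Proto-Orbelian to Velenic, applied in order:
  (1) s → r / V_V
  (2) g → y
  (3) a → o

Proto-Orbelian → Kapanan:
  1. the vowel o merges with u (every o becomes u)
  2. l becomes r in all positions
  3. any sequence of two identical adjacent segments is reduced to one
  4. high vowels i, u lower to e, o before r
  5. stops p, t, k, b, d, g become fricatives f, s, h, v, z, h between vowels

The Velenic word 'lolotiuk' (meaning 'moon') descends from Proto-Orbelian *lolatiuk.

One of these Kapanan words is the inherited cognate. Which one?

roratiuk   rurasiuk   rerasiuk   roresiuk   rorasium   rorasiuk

rorasiuk

Kapanan: start from *lolatiuk.
  rule 1 (vowel merger): lolatiuk → lulatiuk
  rule 2 (unconditioned shift): lulatiuk → ruratiuk
  rule 3: no change — ruratiuk
  rule 4 (pre-rhotic lowering): ruratiuk → roratiuk
  rule 5 (intervocalic lenition): roratiuk → rorasiuk
  ⇒ Kapanan rorasiuk
Only 'rorasiuk' matches the regular Kapanan development of *lolatiuk.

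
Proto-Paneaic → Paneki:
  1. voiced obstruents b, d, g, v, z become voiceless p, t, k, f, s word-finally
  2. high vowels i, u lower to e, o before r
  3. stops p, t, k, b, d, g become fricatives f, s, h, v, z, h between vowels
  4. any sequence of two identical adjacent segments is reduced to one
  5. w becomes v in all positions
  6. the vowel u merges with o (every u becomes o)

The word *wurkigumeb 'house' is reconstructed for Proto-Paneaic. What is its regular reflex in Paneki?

vorkihomep

Paneki: *wurkigumeb
  wurkigumeb → wurkigumep   [final devoicing]
  wurkigumep → workigumep   [pre-rhotic lowering]
  workigumep → workihumep   [intervocalic lenition]
  workihumep (rule 4 does not apply)
  workihumep → vorkihumep   [unconditioned shift]
  vorkihumep → vorkihomep   [vowel merger]
  giving Paneki vorkihomep.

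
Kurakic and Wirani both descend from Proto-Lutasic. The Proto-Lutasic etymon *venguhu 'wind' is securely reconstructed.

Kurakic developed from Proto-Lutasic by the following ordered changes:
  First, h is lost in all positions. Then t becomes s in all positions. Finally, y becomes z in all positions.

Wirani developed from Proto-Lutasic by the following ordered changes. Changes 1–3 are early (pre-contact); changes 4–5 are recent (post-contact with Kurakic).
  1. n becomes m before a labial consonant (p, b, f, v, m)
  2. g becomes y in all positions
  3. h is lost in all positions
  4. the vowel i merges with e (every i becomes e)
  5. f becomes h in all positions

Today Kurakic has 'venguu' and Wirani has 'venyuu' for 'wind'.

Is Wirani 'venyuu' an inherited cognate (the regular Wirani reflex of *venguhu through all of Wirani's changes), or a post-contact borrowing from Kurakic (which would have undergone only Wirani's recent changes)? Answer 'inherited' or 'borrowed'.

If inherited, *venguhu would pass through all of Wirani's changes:
Wirani: *venguhu
  venguhu (rule 1 does not apply)
  venguhu → venyuhu   [unconditioned shift]
  venyuhu → venyuu   [h-loss]
  venyuu (rule 4 does not apply)
  venyuu (rule 5 does not apply)
  giving Wirani venyuu.
If borrowed from Kurakic 'venguu' after the early changes, it would undergo only the recent ones:
  rule 4 (vowel merger): no change (venguu)
  rule 5 (unconditioned shift): no change (venguu)
  ⇒ as a loan: venguu
Wirani 'venyuu' matches the inherited outcome exactly, so it is an inherited cognate, not a loan.

inherited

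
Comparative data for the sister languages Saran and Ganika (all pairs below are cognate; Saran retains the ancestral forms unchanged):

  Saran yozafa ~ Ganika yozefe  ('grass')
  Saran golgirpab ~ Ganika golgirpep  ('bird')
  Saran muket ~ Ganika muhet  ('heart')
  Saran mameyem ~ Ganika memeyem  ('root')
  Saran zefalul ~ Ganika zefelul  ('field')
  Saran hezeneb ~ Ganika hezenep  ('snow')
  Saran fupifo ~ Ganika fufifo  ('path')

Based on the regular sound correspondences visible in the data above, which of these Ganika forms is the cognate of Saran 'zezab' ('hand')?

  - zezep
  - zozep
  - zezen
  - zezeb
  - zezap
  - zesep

golgirpab ~ golgirpep — Saran a corresponds to Ganika e after a consonant, before a labial obstruent.
golgirpab ~ golgirpep, hezeneb ~ hezenep — Saran b corresponds to Ganika p word-finally.
Applying these to Saran 'zezab':
  zezab → zezeb   (a→e after a consonant, before a labial obstruent)
  zezeb → zezep   (b→p word-finally)
So the Ganika cognate is 'zezep'.

zezep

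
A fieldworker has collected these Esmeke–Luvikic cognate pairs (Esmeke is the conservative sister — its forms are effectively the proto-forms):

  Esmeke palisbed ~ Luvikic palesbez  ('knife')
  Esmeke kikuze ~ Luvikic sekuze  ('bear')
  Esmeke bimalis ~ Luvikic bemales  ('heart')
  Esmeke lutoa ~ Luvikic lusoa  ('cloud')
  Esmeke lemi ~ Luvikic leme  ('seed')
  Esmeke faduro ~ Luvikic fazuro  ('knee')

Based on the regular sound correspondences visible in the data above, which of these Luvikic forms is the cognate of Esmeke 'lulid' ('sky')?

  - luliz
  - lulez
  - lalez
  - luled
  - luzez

palisbed ~ palesbez, kikuze ~ sekuze — Esmeke i corresponds to Luvikic e after a consonant, before a consonant other than r, m, n, p, b, f, v.
palisbed ~ palesbez — Esmeke d corresponds to Luvikic z word-finally.
Applying these to Esmeke 'lulid':
  lulid → luled   (i→e after a consonant, before a consonant other than r, m, n, p, b, f, v)
  luled → lulez   (d→z word-finally)
So the Luvikic cognate is 'lulez'.

lulez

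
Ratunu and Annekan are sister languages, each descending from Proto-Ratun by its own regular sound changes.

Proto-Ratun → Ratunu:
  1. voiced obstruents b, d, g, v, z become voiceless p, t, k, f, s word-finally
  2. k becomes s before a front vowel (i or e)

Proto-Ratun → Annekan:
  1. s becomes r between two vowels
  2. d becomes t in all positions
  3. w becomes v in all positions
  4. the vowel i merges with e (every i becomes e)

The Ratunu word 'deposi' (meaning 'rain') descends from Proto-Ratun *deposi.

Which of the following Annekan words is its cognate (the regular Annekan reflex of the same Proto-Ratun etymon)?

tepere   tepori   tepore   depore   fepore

tepore

Annekan: *deposi
  deposi → depori   [rhotacism]
  depori → tepori   [unconditioned shift]
  tepori (rule 3 does not apply)
  tepori → tepore   [vowel merger]
  giving Annekan tepore.
The other candidates each miss or misapply at least one Annekan change.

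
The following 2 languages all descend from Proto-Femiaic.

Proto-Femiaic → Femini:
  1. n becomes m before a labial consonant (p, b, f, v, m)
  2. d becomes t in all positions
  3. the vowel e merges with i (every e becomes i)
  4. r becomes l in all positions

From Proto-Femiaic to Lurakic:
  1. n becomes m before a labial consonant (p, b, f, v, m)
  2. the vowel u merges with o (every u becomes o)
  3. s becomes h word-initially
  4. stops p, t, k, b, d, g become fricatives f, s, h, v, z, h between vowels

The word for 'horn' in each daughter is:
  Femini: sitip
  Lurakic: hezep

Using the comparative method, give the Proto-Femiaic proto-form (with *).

*sedep

Position 1: Femini has s, Lurakic has h. Femini preserves s here (none of its changes turn any other segment into s), so the proto-segment is *s.
Position 3: Femini has t, Lurakic has z. Taking the neighbouring segments as reconstructed: Femini t could go back to *t or *d; Lurakic z could go back to *d or *z — the one source consistent with every daughter is *d.
Position 2: Femini has i, Lurakic has e. Lurakic preserves e here (none of its changes turn any other segment into e), so the proto-segment is *e.
Continuing position by position gives *sedep; check it forward:
Femini: start from *sedep.
  rule 1: no change — sedep
  rule 2 (unconditioned shift): sedep → setep
  rule 3 (vowel merger): setep → sitip
  rule 4: no change — sitip
  ⇒ Femini sitip
Lurakic: start from *sedep.
  rule 1: no change — sedep
  rule 2: no change — sedep
  rule 3 (debuccalisation): sedep → hedep
  rule 4 (intervocalic lenition): hedep → hezep
  ⇒ Lurakic hezep
No other proto-form is consistent with every reflex, so the reconstruction is *sedep.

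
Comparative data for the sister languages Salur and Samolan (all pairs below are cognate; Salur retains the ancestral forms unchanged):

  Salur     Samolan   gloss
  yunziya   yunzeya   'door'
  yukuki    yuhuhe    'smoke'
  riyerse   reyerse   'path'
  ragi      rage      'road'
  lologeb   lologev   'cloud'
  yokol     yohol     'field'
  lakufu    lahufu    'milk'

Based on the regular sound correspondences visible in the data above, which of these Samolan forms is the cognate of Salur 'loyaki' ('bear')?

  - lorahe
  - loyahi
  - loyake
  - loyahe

loyahe

yukuki ~ yuhuhe — Salur k corresponds to Samolan h between vowels (before a front vowel).
yukuki ~ yuhuhe, ragi ~ rage — Salur i corresponds to Samolan e word-finally.
Applying these to Salur 'loyaki':
  loyaki → loyahi   (k→h between vowels (before a front vowel))
  loyahi → loyahe   (i→e word-finally)
So the Samolan cognate is 'loyahe'.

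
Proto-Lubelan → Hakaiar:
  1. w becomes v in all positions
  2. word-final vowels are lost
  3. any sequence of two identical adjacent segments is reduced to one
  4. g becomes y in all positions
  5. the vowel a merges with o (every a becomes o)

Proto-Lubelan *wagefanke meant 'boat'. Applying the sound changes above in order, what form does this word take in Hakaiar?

voyefonk

Hakaiar: start from *wagefanke.
  rule 1 (unconditioned shift): wagefanke → vagefanke
  rule 2 (apocope): vagefanke → vagefank
  rule 3: no change — vagefank
  rule 4 (unconditioned shift): vagefank → vayefank
  rule 5 (vowel merger): vayefank → voyefonk
  ⇒ Hakaiar voyefonk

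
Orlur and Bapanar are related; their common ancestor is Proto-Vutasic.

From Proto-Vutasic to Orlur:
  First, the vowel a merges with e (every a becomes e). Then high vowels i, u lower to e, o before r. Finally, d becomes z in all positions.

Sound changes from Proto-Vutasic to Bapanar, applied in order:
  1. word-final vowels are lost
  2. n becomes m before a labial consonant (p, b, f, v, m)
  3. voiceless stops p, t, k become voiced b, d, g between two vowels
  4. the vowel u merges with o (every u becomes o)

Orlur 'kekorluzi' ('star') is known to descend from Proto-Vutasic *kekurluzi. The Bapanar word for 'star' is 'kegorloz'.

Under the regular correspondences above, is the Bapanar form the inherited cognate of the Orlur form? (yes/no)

Derive the expected Bapanar reflex of *kekurluzi:
Bapanar: *kekurluzi > kekurluz > kegurluz > kegorloz  (by apocope, intervocalic voicing, vowel merger)
Bapanar 'kegorloz' matches the regular reflex exactly, so the pair is cognate.

yes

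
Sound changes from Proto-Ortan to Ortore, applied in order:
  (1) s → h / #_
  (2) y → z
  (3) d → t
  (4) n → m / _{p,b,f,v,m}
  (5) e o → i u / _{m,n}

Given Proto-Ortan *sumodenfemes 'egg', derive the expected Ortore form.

Ortore: *sumodenfemes
  sumodenfemes → humodenfemes   [debuccalisation]
  humodenfemes (rule 2 does not apply)
  humodenfemes → humotenfemes   [unconditioned shift]
  humotenfemes → humotemfemes   [nasal place assimilation]
  humotemfemes → humotimfimes   [pre-nasal raising]
  giving Ortore humotimfimes.

humotimfimes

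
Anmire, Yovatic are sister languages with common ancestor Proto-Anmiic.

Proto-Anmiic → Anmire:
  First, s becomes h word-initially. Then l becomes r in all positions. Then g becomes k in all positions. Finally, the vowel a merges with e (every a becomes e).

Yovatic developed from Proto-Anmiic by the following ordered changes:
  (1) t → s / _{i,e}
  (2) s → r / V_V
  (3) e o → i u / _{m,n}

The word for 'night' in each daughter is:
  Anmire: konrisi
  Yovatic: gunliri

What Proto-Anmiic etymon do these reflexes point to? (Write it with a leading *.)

*gonlisi

Position 2: Anmire has o, Yovatic has u. Anmire preserves o here (none of its changes turn any other segment into o), so the proto-segment is *o.
Position 6: Anmire has s, Yovatic has r. Anmire preserves s here (none of its changes turn any other segment into s), so the proto-segment is *s.
Verify the candidate proto-form against each daughter:
Anmire: start from *gonlisi.
  rule 1: no change — gonlisi
  rule 2 (unconditioned shift): gonlisi → gonrisi
  rule 3 (unconditioned shift): gonrisi → konrisi
  rule 4: no change — konrisi
  ⇒ Anmire konrisi
Yovatic: *gonlisi > gonliri > gunliri  (by rhotacism, pre-nasal raising)
Only *gonlisi yields all of Anmire konrisi, Yovatic gunliri.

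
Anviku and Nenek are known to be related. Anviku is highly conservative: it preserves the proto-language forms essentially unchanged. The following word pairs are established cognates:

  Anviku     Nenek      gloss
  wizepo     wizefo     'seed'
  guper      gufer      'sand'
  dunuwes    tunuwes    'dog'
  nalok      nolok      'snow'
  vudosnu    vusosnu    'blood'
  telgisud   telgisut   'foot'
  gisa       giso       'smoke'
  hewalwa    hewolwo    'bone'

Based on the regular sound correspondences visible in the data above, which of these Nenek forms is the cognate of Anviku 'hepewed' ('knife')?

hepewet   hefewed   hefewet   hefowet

guper ~ gufer — Anviku p corresponds to Nenek f between vowels (before a front vowel).
telgisud ~ telgisut — Anviku d corresponds to Nenek t word-finally.
Applying these to Anviku 'hepewed':
  hepewed → hefewed   (p→f between vowels (before a front vowel))
  hefewed → hefewet   (d→t word-finally)
So the Nenek cognate is 'hefewet'.

hefewet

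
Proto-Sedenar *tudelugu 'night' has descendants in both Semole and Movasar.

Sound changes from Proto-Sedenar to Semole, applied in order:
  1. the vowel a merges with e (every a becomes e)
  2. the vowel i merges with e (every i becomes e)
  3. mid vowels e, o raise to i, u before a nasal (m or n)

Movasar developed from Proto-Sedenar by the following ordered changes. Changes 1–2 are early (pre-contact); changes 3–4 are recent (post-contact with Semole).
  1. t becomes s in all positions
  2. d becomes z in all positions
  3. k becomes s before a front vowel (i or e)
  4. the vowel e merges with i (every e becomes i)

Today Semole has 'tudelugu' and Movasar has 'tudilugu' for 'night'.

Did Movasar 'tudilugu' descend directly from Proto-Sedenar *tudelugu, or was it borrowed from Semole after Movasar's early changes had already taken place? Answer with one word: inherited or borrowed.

borrowed

If inherited, *tudelugu would pass through all of Movasar's changes:
Movasar: *tudelugu > sudelugu > suzelugu > suzilugu  (by unconditioned shift, unconditioned shift, vowel merger)
If borrowed from Semole 'tudelugu' after the early changes, it would undergo only the recent ones:
  rule 3 (palatalisation): no change (tudelugu)
  rule 4 (vowel merger): tudelugu → tudilugu
  ⇒ as a loan: tudilugu
Movasar 'tudilugu' matches the loan outcome 'tudilugu', not the inherited 'suzilugu' — it skipped the early Movasar changes, so it was borrowed from Semole.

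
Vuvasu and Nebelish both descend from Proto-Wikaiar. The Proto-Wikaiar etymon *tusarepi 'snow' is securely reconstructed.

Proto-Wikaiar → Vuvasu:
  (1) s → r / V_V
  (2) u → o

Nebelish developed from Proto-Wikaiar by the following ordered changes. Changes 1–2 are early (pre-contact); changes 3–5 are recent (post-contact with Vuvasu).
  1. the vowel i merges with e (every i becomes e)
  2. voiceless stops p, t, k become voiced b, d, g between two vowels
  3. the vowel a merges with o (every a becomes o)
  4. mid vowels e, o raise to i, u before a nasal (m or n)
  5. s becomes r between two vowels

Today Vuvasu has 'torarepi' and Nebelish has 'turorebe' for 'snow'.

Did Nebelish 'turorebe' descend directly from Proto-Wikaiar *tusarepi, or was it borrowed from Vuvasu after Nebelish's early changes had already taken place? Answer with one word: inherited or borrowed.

If inherited, *tusarepi would pass through all of Nebelish's changes:
Nebelish: *tusarepi
  tusarepi → tusarepe   [vowel merger]
  tusarepe → tusarebe   [intervocalic voicing]
  tusarebe → tusorebe   [vowel merger]
  tusorebe (rule 4 does not apply)
  tusorebe → turorebe   [rhotacism]
  giving Nebelish turorebe.
If borrowed from Vuvasu 'torarepi' after the early changes, it would undergo only the recent ones:
  rule 3 (vowel merger): torarepi → tororepi
  rule 4 (pre-nasal raising): no change (tororepi)
  rule 5 (rhotacism): no change (tororepi)
  ⇒ as a loan: tororepi
Nebelish 'turorebe' matches the inherited outcome exactly, so it is an inherited cognate, not a loan.

inherited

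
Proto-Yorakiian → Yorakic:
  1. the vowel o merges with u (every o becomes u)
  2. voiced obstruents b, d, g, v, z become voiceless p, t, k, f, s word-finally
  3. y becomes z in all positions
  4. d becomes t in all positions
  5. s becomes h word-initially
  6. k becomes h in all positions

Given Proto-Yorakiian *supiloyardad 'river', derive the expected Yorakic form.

Yorakic: start from *supiloyardad.
  rule 1 (vowel merger): supiloyardad → supiluyardad
  rule 2 (final devoicing): supiluyardad → supiluyardat
  rule 3 (unconditioned shift): supiluyardat → supiluzardat
  rule 4 (unconditioned shift): supiluzardat → supiluzartat
  rule 5 (debuccalisation): supiluzartat → hupiluzartat
  rule 6: no change — hupiluzartat
  ⇒ Yorakic hupiluzartat

hupiluzartat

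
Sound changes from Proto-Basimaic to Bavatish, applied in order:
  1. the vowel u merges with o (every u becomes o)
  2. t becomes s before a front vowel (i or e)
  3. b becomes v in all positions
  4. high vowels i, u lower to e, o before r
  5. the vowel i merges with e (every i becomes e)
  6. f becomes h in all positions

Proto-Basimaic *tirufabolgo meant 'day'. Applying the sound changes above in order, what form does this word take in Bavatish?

serohavolgo

Bavatish: *tirufabolgo
  tirufabolgo → tirofabolgo   [vowel merger]
  tirofabolgo → sirofabolgo   [palatalisation]
  sirofabolgo → sirofavolgo   [unconditioned shift]
  sirofavolgo → serofavolgo   [pre-rhotic lowering]
  serofavolgo (rule 5 does not apply)
  serofavolgo → serohavolgo   [unconditioned shift]
  giving Bavatish serohavolgo.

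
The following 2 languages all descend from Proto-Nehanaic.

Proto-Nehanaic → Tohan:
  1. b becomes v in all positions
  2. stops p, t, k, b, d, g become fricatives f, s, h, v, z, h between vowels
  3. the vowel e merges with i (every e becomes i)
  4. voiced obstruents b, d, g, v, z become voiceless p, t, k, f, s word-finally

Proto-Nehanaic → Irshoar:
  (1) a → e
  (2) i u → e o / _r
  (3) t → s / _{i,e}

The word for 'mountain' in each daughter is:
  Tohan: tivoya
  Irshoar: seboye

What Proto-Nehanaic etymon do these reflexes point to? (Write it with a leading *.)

Position 1: Tohan has t, Irshoar has s. Taking the neighbouring segments as reconstructed: Tohan t can only go back to *t; Irshoar s could go back to *t or *s — the one source consistent with every daughter is *t.
Position 2: Tohan has i, Irshoar has e. Taking the neighbouring segments as reconstructed: Tohan i could go back to *e or *i; Irshoar e could go back to *a or *e — the one source consistent with every daughter is *e.
Position 6: Tohan has a, Irshoar has e. Tohan preserves a here (none of its changes turn any other segment into a), so the proto-segment is *a.
This points to *teboya. Verify forward in each daughter:
Tohan: *teboya
  teboya → tevoya   [unconditioned shift]
  tevoya (rule 2 does not apply)
  tevoya → tivoya   [vowel merger]
  tivoya (rule 4 does not apply)
  giving Tohan tivoya.
Irshoar: *teboya
  teboya → teboye   [vowel merger]
  teboye (rule 2 does not apply)
  teboye → seboye   [palatalisation]
  giving Irshoar seboye.
No other proto-form is consistent with every reflex, so the reconstruction is *teboya.

*teboya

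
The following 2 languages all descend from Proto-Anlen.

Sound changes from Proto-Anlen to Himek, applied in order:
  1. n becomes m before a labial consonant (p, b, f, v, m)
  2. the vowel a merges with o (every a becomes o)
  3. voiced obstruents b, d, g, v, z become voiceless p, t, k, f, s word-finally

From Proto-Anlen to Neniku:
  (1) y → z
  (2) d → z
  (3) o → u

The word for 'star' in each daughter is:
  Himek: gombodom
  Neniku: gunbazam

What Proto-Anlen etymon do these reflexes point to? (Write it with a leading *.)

*gonbadam

Position 7: Himek has o, Neniku has a. Neniku preserves a here (none of its changes turn any other segment into a), so the proto-segment is *a.
Position 3: Himek has m, Neniku has n. Neniku preserves n here (none of its changes turn any other segment into n), so the proto-segment is *n.
Continuing position by position gives *gonbadam; check it forward:
Himek: *gonbadam > gombadam > gombodom  (by nasal place assimilation, vowel merger)
Neniku: *gonbadam
  gonbadam (rule 1 does not apply)
  gonbadam → gonbazam   [unconditioned shift]
  gonbazam → gunbazam   [vowel merger]
  giving Neniku gunbazam.
No other proto-form is consistent with every reflex, so the reconstruction is *gonbadam.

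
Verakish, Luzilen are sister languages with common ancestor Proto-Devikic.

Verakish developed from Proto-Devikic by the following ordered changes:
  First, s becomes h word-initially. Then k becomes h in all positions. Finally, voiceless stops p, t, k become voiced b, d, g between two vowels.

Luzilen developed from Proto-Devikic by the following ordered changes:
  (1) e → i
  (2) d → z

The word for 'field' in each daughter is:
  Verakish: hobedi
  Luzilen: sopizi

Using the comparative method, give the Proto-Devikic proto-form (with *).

*sopedi

Position 4: Verakish has e, Luzilen has i. Verakish preserves e here (none of its changes turn any other segment into e), so the proto-segment is *e.
Position 1: Verakish has h, Luzilen has s. Luzilen preserves s here (none of its changes turn any other segment into s), so the proto-segment is *s.
Position 5: Verakish has d, Luzilen has z. Taking the neighbouring segments as reconstructed: Verakish d could go back to *t or *d; Luzilen z could go back to *d or *z — the one source consistent with every daughter is *d.
Continuing position by position gives *sopedi; check it forward:
Verakish: *sopedi > hopedi > hobedi  (by debuccalisation, intervocalic voicing)
Luzilen: start from *sopedi.
  rule 1 (vowel merger): sopedi → sopidi
  rule 2 (unconditioned shift): sopidi → sopizi
  ⇒ Luzilen sopizi
Only *sopedi yields all of Verakish hobedi, Luzilen sopizi.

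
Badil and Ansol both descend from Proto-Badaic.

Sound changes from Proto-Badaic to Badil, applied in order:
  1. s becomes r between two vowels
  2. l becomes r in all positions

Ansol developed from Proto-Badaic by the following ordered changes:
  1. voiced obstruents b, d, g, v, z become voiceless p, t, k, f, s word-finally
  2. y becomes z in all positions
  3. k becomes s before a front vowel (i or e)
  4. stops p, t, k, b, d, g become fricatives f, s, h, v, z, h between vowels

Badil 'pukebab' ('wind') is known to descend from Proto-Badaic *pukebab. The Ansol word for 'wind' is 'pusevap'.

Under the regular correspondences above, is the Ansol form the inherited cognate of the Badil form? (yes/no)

Derive the expected Ansol reflex of *pukebab:
Ansol: *pukebab
  pukebab → pukebap   [final devoicing]
  pukebap (rule 2 does not apply)
  pukebap → pusebap   [palatalisation]
  pusebap → pusevap   [intervocalic lenition]
  giving Ansol pusevap.
Ansol 'pusevap' matches the regular reflex exactly, so the pair is cognate.

yes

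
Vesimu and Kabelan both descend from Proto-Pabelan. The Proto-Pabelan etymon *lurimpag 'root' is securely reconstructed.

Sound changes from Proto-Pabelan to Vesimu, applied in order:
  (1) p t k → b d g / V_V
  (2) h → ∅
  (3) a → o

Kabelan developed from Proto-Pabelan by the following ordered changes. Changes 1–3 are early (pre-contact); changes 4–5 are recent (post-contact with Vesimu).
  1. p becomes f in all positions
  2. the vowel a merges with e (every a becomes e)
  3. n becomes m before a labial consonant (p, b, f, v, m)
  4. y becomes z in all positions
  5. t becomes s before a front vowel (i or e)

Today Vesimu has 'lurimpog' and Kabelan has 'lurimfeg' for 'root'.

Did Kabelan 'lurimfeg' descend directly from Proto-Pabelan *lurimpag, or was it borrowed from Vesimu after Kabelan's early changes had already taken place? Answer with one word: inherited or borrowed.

inherited

If inherited, *lurimpag would pass through all of Kabelan's changes:
Kabelan: *lurimpag
  lurimpag → lurimfag   [unconditioned shift]
  lurimfag → lurimfeg   [vowel merger]
  lurimfeg (rule 3 does not apply)
  lurimfeg (rule 4 does not apply)
  lurimfeg (rule 5 does not apply)
  giving Kabelan lurimfeg.
If borrowed from Vesimu 'lurimpog' after the early changes, it would undergo only the recent ones:
  rule 4 (unconditioned shift): no change (lurimpog)
  rule 5 (palatalisation): no change (lurimpog)
  ⇒ as a loan: lurimpog
Kabelan 'lurimfeg' matches the inherited outcome exactly, so it is an inherited cognate, not a loan.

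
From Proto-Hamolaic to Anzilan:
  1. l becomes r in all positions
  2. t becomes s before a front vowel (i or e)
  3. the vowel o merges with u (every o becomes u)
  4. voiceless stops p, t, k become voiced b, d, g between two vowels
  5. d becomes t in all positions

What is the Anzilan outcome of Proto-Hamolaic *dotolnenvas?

tuturnenvas

Anzilan: start from *dotolnenvas.
  rule 1 (unconditioned shift): dotolnenvas → dotornenvas
  rule 2: no change — dotornenvas
  rule 3 (vowel merger): dotornenvas → duturnenvas
  rule 4 (intervocalic voicing): duturnenvas → dudurnenvas
  rule 5 (unconditioned shift): dudurnenvas → tuturnenvas
  ⇒ Anzilan tuturnenvas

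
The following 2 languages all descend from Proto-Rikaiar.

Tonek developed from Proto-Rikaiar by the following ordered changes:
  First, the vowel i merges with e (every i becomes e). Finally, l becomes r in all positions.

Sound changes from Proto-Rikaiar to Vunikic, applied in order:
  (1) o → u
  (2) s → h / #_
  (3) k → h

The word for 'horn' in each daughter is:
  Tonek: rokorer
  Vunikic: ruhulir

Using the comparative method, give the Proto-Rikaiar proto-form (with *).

*rokolir

Position 3: Tonek has k, Vunikic has h. Tonek preserves k here (none of its changes turn any other segment into k), so the proto-segment is *k.
Position 4: Tonek has o, Vunikic has u. Tonek preserves o here (none of its changes turn any other segment into o), so the proto-segment is *o.
Position 5: Tonek has r, Vunikic has l. Vunikic preserves l here (none of its changes turn any other segment into l), so the proto-segment is *l.
Verify the candidate proto-form against each daughter:
Tonek: *rokolir > rokoler > rokorer  (by vowel merger, unconditioned shift)
Vunikic: start from *rokolir.
  rule 1 (vowel merger): rokolir → rukulir
  rule 2: no change — rukulir
  rule 3 (unconditioned shift): rukulir → ruhulir
  ⇒ Vunikic ruhulir
No other proto-form is consistent with every reflex, so the reconstruction is *rokolir.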